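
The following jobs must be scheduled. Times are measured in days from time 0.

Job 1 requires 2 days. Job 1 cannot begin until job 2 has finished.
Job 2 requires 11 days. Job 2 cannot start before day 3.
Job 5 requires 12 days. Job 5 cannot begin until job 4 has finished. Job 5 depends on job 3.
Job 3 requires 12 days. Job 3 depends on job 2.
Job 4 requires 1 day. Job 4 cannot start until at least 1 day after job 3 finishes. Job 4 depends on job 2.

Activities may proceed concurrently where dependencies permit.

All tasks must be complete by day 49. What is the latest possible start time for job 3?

23

Nothing follows job 5; the deadline of day 49 is its only limit. It must start by 49 − 12 = day 37.
Job 4 must finish before job 5 (must start by day 37). With a 1-day duration, job 4 must start by 37 − 1 = day 36.
For job 3: job 4 (must start by day 36, minus 1-day gap → day 35); job 5 (must start by day 37). The most restrictive is day 35; with a 12-day duration, job 3 must start by day 23.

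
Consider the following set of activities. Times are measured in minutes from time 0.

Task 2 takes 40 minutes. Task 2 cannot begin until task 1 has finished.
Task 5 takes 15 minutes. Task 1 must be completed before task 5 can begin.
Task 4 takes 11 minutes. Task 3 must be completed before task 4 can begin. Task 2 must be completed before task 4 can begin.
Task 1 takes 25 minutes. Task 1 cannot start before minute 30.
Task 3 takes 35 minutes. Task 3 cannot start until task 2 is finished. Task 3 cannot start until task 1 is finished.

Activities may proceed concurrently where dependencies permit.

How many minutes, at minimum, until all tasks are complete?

After its own release at minute 30, task 1 can start at minute 30 and finishes at minute 55.
Task 5 waits on task 1 (finishes minute 55), so it starts at minute 55 and finishes at 55 + 15 = minute 70.
After task 1 (finishes minute 55), task 2 can start at minute 55 and finishes at minute 95.
Task 3 needs all of task 2 (finishes minute 95); task 1 (finishes minute 55). That puts its earliest start at minute 95; it finishes at 95 + 35 = minute 130.
For task 4: task 3 (finishes minute 130); task 2 (finishes minute 95). Taking the maximum gives a start of minute 130, and it finishes at 130 + 11 = minute 141.
All tasks are finished once the last one completes. Finish times: Task 1 at 55, Task 2 at 95, Task 3 at 130, Task 4 at 141, Task 5 at 70. The latest is minute 141.

141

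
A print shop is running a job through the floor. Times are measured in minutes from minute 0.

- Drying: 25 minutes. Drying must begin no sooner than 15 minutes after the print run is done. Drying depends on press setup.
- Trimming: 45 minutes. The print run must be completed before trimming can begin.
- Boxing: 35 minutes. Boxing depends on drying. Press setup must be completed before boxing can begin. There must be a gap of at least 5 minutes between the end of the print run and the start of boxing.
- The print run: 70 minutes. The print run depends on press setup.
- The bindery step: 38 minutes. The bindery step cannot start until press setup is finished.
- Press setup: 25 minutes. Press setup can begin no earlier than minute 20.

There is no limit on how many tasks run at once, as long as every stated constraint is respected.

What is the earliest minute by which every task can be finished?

190

Press setup waits on its own release at minute 20, so it starts at minute 20 and finishes at 20 + 25 = minute 45.
After press setup (finishes minute 45), the bindery step can start at minute 45 and finishes at minute 83.
The print run waits on press setup (finishes minute 45), so it starts at minute 45 and finishes at 45 + 70 = minute 115.
Trimming waits on the print run (finishes minute 115), so it starts at minute 115 and finishes at 115 + 45 = minute 160.
Drying has to wait for the print run (finishes minute 115, plus 15-minute gap → minute 130); press setup (finishes minute 45). The latest of these is minute 130, so drying runs minute 130 to 130 + 25 = minute 155.
Boxing cannot start until drying (finishes minute 155); press setup (finishes minute 45); the print run (finishes minute 115, plus 5-minute gap → minute 120). The controlling bound is minute 155, so boxing finishes at 155 + 35 = minute 190.
All tasks are finished once the last one completes. Finish times: Press setup at 45, The print run at 115, Drying at 155, Trimming at 160, The bindery step at 83, Boxing at 190. The latest is minute 190.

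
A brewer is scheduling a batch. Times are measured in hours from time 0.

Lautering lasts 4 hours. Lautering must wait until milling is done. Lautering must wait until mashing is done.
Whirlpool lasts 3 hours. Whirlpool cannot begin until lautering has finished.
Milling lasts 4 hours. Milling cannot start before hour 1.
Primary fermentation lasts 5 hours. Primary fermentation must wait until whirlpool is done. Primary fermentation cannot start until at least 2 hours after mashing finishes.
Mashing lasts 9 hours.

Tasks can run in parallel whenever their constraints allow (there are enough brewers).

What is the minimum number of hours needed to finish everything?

Nothing blocks mashing, so it runs from hour 0 to hour 9.
Milling cannot begin until its own release at hour 1. It runs from hour 1 to 1 + 4 = hour 5.
Lautering needs all of milling (finishes hour 5); mashing (finishes hour 9). That puts its earliest start at hour 9; it finishes at 9 + 4 = hour 13.
Whirlpool waits on lautering (finishes hour 13), so it starts at hour 13 and finishes at 13 + 3 = hour 16.
For primary fermentation: whirlpool (finishes hour 16); mashing (finishes hour 9, plus 2-hour gap → hour 11). Taking the maximum gives a start of hour 16, and it finishes at 16 + 5 = hour 21.
All tasks are finished once the last one completes. Finish times: Milling at 5, Mashing at 9, Lautering at 13, Whirlpool at 16, Primary fermentation at 21. The latest is hour 21.

21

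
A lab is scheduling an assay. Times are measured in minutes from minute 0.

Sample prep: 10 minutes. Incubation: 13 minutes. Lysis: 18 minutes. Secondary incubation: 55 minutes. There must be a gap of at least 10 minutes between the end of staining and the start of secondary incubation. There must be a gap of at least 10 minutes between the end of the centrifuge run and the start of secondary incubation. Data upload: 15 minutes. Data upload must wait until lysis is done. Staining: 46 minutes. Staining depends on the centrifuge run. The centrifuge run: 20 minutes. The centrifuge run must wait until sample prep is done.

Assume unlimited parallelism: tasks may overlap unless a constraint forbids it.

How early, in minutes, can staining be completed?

Sample prep has no prerequisites, so it starts at minute 0 and finishes at minute 10.
After sample prep (finishes minute 10), the centrifuge run can start at minute 10 and finishes at minute 30.
Staining waits on the centrifuge run (finishes minute 30), so it starts at minute 30 and finishes at 30 + 46 = minute 76.

76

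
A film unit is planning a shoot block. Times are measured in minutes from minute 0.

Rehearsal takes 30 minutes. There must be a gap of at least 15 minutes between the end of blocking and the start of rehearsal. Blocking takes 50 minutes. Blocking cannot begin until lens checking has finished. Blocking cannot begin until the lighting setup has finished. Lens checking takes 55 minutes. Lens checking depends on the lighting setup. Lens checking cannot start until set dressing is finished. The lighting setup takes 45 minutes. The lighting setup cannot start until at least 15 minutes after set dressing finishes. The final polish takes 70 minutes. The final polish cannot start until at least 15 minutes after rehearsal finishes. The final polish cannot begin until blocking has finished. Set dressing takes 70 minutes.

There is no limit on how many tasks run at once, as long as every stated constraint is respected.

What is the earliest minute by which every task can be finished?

Set dressing can start immediately at minute 0; it finishes at minute 70.
The lighting setup cannot begin until set dressing (finishes minute 70, plus 15-minute gap → minute 85). It runs from minute 85 to 85 + 45 = minute 130.
Lens checking needs all of the lighting setup (finishes minute 130); set dressing (finishes minute 70). That puts its earliest start at minute 130; it finishes at 130 + 55 = minute 185.
For blocking: lens checking (finishes minute 185); the lighting setup (finishes minute 130). Taking the maximum gives a start of minute 185, and it finishes at 185 + 50 = minute 235.
Rehearsal cannot begin until blocking (finishes minute 235, plus 15-minute gap → minute 250). It runs from minute 250 to 250 + 30 = minute 280.
For the final polish: rehearsal (finishes minute 280, plus 15-minute gap → minute 295); blocking (finishes minute 235). Taking the maximum gives a start of minute 295, and it finishes at 295 + 70 = minute 365.
All tasks are finished once the last one completes. Finish times: Set dressing at 70, The lighting setup at 130, Lens checking at 185, Blocking at 235, Rehearsal at 280, The final polish at 365. The latest is minute 365.

365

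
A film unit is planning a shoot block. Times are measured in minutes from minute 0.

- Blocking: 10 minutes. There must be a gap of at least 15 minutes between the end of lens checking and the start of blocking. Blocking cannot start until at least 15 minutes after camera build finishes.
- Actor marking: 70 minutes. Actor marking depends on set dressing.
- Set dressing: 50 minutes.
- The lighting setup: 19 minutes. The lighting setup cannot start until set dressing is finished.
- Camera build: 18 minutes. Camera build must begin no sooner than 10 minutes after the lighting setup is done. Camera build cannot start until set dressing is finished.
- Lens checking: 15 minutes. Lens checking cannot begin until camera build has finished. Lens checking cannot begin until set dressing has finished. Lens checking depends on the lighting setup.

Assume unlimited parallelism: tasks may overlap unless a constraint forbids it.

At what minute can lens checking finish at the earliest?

112

Set dressing can start immediately at minute 0; it finishes at minute 50.
The lighting setup waits on set dressing (finishes minute 50), so it starts at minute 50 and finishes at 50 + 19 = minute 69.
Camera build needs all of the lighting setup (finishes minute 69, plus 10-minute gap → minute 79); set dressing (finishes minute 50). That puts its earliest start at minute 79; it finishes at 79 + 18 = minute 97.
Lens checking needs all of camera build (finishes minute 97); set dressing (finishes minute 50); the lighting setup (finishes minute 69). That puts its earliest start at minute 97; it finishes at 97 + 15 = minute 112.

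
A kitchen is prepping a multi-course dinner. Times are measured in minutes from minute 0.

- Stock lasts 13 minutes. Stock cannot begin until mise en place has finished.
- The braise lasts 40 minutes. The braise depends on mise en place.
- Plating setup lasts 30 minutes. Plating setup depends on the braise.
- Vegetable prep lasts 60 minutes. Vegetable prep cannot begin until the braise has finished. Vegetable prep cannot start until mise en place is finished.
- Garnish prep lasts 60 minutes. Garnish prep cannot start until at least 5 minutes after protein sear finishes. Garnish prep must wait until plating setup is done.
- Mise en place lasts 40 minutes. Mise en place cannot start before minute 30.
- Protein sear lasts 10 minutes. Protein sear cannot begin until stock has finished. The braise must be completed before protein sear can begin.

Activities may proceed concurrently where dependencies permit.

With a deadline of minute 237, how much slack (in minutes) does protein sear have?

52

Mise en place cannot begin until its own release at minute 30. It runs from minute 30 to 30 + 40 = minute 70.
The braise waits on mise en place (finishes minute 70), so it starts at minute 70 and finishes at 70 + 40 = minute 110.
Stock waits on mise en place (finishes minute 70), so it starts at minute 70 and finishes at 70 + 13 = minute 83.
Protein sear has to wait for stock (finishes minute 83); the braise (finishes minute 110). The latest of these is minute 110, so protein sear runs minute 110 to 110 + 10 = minute 120.

Working backward from the deadline:
Garnish prep has no dependents, so it just needs to finish by minute 237. Starting by 237 − 60 = minute 177 achieves that.
Since garnish prep (must start by minute 177, minus 5-minute gap → minute 172) depends on it, protein sear must finish by minute 172. Backing off its 10-minute duration gives a latest start of minute 162.
So protein sear can start as early as minute 110 and as late as minute 162, giving 162 − 110 = 52 minutes of slack.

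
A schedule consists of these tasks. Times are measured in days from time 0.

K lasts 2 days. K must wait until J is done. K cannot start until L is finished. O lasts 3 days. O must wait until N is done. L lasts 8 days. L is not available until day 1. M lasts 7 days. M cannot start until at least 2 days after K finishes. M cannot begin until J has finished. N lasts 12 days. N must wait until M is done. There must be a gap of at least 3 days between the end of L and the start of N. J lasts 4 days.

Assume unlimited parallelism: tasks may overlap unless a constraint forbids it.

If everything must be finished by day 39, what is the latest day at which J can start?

O must finish by day 39; it takes 3 days, so it must start by 39 − 3 = day 36.
N has to be done before O (must start by day 36). That means finishing by day 36, i.e. starting by 36 − 12 = day 24.
Since N (must start by day 24) depends on it, M must finish by day 24. Backing off its 7-day duration gives a latest start of day 17.
K must finish before M (must start by day 17, minus 2-day gap → day 15). With a 2-day duration, K must start by 15 − 2 = day 13.
J has several dependents: K (must start by day 13); M (must start by day 17). The earliest of those limits is day 13, so J must start by 13 − 4 = day 9.

9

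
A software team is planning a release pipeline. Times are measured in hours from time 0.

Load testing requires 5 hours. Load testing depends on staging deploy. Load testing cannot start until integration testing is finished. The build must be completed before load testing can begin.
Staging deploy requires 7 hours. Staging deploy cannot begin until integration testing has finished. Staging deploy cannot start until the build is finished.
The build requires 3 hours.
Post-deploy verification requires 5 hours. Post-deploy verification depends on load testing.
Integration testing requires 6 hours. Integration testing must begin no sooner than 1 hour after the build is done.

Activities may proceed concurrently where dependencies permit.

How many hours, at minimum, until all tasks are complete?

The build has no prerequisites, so it starts at hour 0 and finishes at hour 3.
After the build (finishes hour 3, plus 1-hour gap → hour 4), integration testing can start at hour 4 and finishes at hour 10.
Staging deploy needs all of integration testing (finishes hour 10); the build (finishes hour 3). That puts its earliest start at hour 10; it finishes at 10 + 7 = hour 17.
For load testing: staging deploy (finishes hour 17); integration testing (finishes hour 10); the build (finishes hour 3). Taking the maximum gives a start of hour 17, and it finishes at 17 + 5 = hour 22.
After load testing (finishes hour 22), post-deploy verification can start at hour 22 and finishes at hour 27.
All tasks are finished once the last one completes. Finish times: The build at 3, Integration testing at 10, Staging deploy at 17, Load testing at 22, Post-deploy verification at 27. The latest is hour 27.

27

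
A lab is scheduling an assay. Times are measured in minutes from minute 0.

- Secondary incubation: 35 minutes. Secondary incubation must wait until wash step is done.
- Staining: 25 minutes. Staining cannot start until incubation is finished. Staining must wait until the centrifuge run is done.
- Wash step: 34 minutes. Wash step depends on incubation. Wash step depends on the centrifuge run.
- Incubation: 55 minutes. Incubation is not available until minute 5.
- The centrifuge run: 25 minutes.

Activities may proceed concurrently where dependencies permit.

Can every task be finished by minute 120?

The centrifuge run has no prerequisites, so it starts at minute 0 and finishes at minute 25.
After its own release at minute 5, incubation can start at minute 5 and finishes at minute 60.
Staining needs all of incubation (finishes minute 60); the centrifuge run (finishes minute 25). That puts its earliest start at minute 60; it finishes at 60 + 25 = minute 85.
Wash step needs all of incubation (finishes minute 60); the centrifuge run (finishes minute 25). That puts its earliest start at minute 60; it finishes at 60 + 34 = minute 94.
Secondary incubation waits on wash step (finishes minute 94), so it starts at minute 94 and finishes at 94 + 35 = minute 129.
The earliest everything can be done is minute 129, which is after the deadline of 120, so it is not possible.

No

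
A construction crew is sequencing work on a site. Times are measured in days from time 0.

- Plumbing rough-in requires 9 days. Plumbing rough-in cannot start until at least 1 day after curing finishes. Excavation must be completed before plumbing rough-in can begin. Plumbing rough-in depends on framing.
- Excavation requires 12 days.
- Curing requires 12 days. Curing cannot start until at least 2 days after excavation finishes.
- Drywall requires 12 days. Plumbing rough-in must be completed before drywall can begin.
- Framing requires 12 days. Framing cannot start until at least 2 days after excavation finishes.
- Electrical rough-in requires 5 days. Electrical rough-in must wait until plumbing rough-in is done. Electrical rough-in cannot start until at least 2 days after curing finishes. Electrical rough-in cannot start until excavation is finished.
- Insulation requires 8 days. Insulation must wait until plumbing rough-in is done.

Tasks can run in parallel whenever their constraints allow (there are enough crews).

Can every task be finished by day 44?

No

Nothing blocks excavation, so it runs from day 0 to day 12.
Framing cannot begin until excavation (finishes day 12, plus 2-day gap → day 14). It runs from day 14 to 14 + 12 = day 26.
Curing cannot begin until excavation (finishes day 12, plus 2-day gap → day 14). It runs from day 14 to 14 + 12 = day 26.
Plumbing rough-in needs all of curing (finishes day 26, plus 1-day gap → day 27); excavation (finishes day 12); framing (finishes day 26). That puts its earliest start at day 27; it finishes at 27 + 9 = day 36.
After plumbing rough-in (finishes day 36), drywall can start at day 36 and finishes at day 48.
Insulation cannot begin until plumbing rough-in (finishes day 36). It runs from day 36 to 36 + 8 = day 44.
Electrical rough-in needs all of plumbing rough-in (finishes day 36); curing (finishes day 26, plus 2-day gap → day 28); excavation (finishes day 12). That puts its earliest start at day 36; it finishes at 36 + 5 = day 41.
The earliest everything can be done is day 48, which is after the deadline of 44, so it is not possible.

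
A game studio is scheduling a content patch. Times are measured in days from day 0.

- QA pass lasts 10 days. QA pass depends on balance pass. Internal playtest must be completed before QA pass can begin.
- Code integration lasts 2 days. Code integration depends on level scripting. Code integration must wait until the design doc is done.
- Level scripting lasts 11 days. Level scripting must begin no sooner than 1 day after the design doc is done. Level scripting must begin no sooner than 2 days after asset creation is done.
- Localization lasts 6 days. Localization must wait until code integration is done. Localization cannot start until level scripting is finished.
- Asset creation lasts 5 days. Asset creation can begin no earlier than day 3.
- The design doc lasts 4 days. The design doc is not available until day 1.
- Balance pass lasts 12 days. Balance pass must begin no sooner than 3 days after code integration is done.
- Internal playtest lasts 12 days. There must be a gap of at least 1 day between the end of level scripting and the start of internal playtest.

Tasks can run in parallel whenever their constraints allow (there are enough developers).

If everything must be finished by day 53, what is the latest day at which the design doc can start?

QA pass must finish by day 53; it takes 10 days, so it must start by 53 − 10 = day 43.
Balance pass must finish before QA pass (must start by day 43). With a 12-day duration, balance pass must start by 43 − 12 = day 31.
Localization must finish by day 53; it takes 6 days, so it must start by 53 − 6 = day 47.
Code integration feeds balance pass (must start by day 31, minus 3-day gap → day 28); localization (must start by day 47). Taking the minimum, code integration must finish by day 28 and start by 28 − 2 = day 26.
Since QA pass (must start by day 43) depends on it, internal playtest must finish by day 43. Backing off its 12-day duration gives a latest start of day 31.
Level scripting feeds code integration (must start by day 26); internal playtest (must start by day 31, minus 1-day gap → day 30); localization (must start by day 47). Taking the minimum, level scripting must finish by day 26 and start by 26 − 11 = day 15.
The design doc must finish in time for level scripting (must start by day 15, minus 1-day gap → day 14); code integration (must start by day 26). The tightest is day 14, so the design doc must start by 14 − 4 = day 10.

10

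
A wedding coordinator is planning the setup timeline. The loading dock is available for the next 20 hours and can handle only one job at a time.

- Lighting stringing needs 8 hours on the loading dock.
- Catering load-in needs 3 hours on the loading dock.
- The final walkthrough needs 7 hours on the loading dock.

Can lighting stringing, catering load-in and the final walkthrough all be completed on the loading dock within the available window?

Running back to back, the jobs need 8 + 3 + 7 = 18 hours on the loading dock.
Since 18 ≤ 20, they fit within the window.

Yes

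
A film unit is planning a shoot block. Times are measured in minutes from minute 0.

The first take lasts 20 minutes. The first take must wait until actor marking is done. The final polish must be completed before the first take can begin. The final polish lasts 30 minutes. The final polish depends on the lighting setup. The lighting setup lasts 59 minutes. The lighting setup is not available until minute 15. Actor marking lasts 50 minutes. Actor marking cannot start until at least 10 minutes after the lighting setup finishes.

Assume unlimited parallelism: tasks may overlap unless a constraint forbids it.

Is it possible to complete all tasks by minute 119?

No

After its own release at minute 15, the lighting setup can start at minute 15 and finishes at minute 74.
The final polish waits on the lighting setup (finishes minute 74), so it starts at minute 74 and finishes at 74 + 30 = minute 104.
Actor marking waits on the lighting setup (finishes minute 74, plus 10-minute gap → minute 84), so it starts at minute 84 and finishes at 84 + 50 = minute 134.
The first take cannot start until actor marking (finishes minute 134); the final polish (finishes minute 104). The controlling bound is minute 134, so the first take finishes at 134 + 20 = minute 154.
The earliest everything can be done is minute 154, which is after the deadline of 119, so it is not possible.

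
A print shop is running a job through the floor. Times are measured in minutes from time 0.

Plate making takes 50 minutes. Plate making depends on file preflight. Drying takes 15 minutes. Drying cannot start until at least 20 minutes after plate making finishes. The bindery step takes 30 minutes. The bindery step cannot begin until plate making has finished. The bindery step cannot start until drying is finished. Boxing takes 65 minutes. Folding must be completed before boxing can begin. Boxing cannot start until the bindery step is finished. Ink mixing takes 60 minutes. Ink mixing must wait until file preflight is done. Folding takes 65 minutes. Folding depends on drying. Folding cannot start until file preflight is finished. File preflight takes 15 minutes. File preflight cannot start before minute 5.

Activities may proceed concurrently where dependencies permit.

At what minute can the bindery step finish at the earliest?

File preflight waits on its own release at minute 5, so it starts at minute 5 and finishes at 5 + 15 = minute 20.
Plate making cannot begin until file preflight (finishes minute 20). It runs from minute 20 to 20 + 50 = minute 70.
Drying cannot begin until plate making (finishes minute 70, plus 20-minute gap → minute 90). It runs from minute 90 to 90 + 15 = minute 105.
For the bindery step: plate making (finishes minute 70); drying (finishes minute 105). Taking the maximum gives a start of minute 105, and it finishes at 105 + 30 = minute 135.

135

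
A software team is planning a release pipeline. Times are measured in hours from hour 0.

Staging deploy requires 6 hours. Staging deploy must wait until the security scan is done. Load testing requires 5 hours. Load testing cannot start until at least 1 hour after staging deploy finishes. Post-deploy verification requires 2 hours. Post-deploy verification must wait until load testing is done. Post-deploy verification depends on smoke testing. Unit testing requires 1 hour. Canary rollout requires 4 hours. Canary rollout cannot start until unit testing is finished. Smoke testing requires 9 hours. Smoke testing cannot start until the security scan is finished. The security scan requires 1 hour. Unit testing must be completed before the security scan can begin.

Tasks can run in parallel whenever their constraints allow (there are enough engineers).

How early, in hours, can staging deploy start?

2

Unit testing has no prerequisites, so it starts at hour 0 and finishes at hour 1.
After unit testing (finishes hour 1), the security scan can start at hour 1 and finishes at hour 2.
Staging deploy waits on the security scan (finishes hour 2), so the earliest it can start is hour 2.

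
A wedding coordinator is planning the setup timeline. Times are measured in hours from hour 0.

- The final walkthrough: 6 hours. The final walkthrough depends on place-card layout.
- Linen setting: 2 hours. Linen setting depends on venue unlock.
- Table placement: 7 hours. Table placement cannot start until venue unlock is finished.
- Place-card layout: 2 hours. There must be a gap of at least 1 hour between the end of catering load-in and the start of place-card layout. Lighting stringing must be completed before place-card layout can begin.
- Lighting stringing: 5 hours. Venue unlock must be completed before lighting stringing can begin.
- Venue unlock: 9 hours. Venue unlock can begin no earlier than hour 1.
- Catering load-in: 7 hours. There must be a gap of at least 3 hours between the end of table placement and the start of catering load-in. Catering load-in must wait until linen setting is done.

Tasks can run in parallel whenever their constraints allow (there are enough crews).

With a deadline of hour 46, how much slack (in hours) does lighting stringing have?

Venue unlock waits on its own release at hour 1, so it starts at hour 1 and finishes at 1 + 9 = hour 10.
Lighting stringing waits on venue unlock (finishes hour 10), so it starts at hour 10 and finishes at 10 + 5 = hour 15.

Working backward from the deadline:
To finish by hour 46, the final walkthrough (duration 6) must start no later than hour 40.
Place-card layout feeds into the final walkthrough (must start by hour 40); so place-card layout must finish by hour 40 and therefore start by hour 38.
Lighting stringing must finish before place-card layout (must start by hour 38). With a 5-hour duration, lighting stringing must start by 38 − 5 = hour 33.
So lighting stringing can start as early as hour 10 and as late as hour 33, giving 33 − 10 = 23 hours of slack.

23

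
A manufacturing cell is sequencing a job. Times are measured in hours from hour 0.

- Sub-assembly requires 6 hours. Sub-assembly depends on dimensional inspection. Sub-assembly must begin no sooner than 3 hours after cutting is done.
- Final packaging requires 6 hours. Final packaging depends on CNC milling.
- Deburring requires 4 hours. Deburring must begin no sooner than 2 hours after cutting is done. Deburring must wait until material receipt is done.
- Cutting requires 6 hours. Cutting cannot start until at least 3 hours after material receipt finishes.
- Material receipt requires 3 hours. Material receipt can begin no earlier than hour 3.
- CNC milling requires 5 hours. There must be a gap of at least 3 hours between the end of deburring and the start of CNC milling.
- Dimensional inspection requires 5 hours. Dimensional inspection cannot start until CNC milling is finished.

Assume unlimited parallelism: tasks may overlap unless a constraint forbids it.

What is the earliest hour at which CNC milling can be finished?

29

After its own release at hour 3, material receipt can start at hour 3 and finishes at hour 6.
Cutting waits on material receipt (finishes hour 6, plus 3-hour gap → hour 9), so it starts at hour 9 and finishes at 9 + 6 = hour 15.
Deburring needs all of cutting (finishes hour 15, plus 2-hour gap → hour 17); material receipt (finishes hour 6). That puts its earliest start at hour 17; it finishes at 17 + 4 = hour 21.
After deburring (finishes hour 21, plus 3-hour gap → hour 24), CNC milling can start at hour 24 and finishes at hour 29.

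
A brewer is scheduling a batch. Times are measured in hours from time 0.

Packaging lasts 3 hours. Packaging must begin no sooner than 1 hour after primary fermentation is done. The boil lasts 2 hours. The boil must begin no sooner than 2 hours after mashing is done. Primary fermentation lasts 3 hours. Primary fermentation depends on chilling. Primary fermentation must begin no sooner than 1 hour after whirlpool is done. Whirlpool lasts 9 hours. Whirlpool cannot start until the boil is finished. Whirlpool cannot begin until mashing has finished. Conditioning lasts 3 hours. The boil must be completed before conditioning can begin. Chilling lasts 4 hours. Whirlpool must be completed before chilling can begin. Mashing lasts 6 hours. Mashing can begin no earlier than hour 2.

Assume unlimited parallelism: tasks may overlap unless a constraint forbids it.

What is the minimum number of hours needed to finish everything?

32

Mashing cannot begin until its own release at hour 2. It runs from hour 2 to 2 + 6 = hour 8.
The boil waits on mashing (finishes hour 8, plus 2-hour gap → hour 10), so it starts at hour 10 and finishes at 10 + 2 = hour 12.
Conditioning waits on the boil (finishes hour 12), so it starts at hour 12 and finishes at 12 + 3 = hour 15.
Whirlpool needs all of the boil (finishes hour 12); mashing (finishes hour 8). That puts its earliest start at hour 12; it finishes at 12 + 9 = hour 21.
After whirlpool (finishes hour 21), chilling can start at hour 21 and finishes at hour 25.
Primary fermentation has to wait for chilling (finishes hour 25); whirlpool (finishes hour 21, plus 1-hour gap → hour 22). The latest of these is hour 25, so primary fermentation runs hour 25 to 25 + 3 = hour 28.
After primary fermentation (finishes hour 28, plus 1-hour gap → hour 29), packaging can start at hour 29 and finishes at hour 32.
All tasks are finished once the last one completes. Finish times: Mashing at 8, The boil at 12, Whirlpool at 21, Chilling at 25, Primary fermentation at 28, Conditioning at 15, Packaging at 32. The latest is hour 32.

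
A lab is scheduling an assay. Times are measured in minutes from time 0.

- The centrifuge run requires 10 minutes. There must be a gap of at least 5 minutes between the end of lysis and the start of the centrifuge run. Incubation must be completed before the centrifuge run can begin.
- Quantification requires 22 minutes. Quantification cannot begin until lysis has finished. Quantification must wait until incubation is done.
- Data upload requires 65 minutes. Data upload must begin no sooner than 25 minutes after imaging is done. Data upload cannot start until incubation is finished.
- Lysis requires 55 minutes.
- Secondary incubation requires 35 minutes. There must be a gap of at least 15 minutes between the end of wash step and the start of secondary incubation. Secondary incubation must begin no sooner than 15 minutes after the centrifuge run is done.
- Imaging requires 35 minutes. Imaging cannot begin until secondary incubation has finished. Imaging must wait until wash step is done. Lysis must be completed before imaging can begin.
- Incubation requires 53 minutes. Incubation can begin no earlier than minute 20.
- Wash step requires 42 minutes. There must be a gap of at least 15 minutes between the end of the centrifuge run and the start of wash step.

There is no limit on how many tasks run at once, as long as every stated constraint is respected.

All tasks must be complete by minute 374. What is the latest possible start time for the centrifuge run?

132

Nothing follows data upload; the deadline of minute 374 is its only limit. It must start by 374 − 65 = minute 309.
Since data upload (must start by minute 309, minus 25-minute gap → minute 284) depends on it, imaging must finish by minute 284. Backing off its 35-minute duration gives a latest start of minute 249.
Secondary incubation has to be done before imaging (must start by minute 249). That means finishing by minute 249, i.e. starting by 249 − 35 = minute 214.
Wash step must finish in time for secondary incubation (must start by minute 214, minus 15-minute gap → minute 199); imaging (must start by minute 249). The tightest is minute 199, so wash step must start by 199 − 42 = minute 157.
The centrifuge run feeds wash step (must start by minute 157, minus 15-minute gap → minute 142); secondary incubation (must start by minute 214, minus 15-minute gap → minute 199). Taking the minimum, the centrifuge run must finish by minute 142 and start by 142 − 10 = minute 132.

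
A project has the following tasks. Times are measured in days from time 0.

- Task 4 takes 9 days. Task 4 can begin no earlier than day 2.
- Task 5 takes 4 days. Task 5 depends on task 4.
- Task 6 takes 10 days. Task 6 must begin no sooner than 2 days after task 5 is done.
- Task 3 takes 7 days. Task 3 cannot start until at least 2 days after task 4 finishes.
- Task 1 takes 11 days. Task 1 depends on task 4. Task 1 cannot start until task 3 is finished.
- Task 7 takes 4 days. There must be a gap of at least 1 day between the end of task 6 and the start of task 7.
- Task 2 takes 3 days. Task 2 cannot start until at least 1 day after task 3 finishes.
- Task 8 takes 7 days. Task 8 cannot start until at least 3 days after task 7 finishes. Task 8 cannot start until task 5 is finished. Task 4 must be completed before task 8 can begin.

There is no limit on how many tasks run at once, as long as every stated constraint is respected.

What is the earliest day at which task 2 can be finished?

24

Task 4 cannot begin until its own release at day 2. It runs from day 2 to 2 + 9 = day 11.
Task 3 waits on task 4 (finishes day 11, plus 2-day gap → day 13), so it starts at day 13 and finishes at 13 + 7 = day 20.
After task 3 (finishes day 20, plus 1-day gap → day 21), task 2 can start at day 21 and finishes at day 24.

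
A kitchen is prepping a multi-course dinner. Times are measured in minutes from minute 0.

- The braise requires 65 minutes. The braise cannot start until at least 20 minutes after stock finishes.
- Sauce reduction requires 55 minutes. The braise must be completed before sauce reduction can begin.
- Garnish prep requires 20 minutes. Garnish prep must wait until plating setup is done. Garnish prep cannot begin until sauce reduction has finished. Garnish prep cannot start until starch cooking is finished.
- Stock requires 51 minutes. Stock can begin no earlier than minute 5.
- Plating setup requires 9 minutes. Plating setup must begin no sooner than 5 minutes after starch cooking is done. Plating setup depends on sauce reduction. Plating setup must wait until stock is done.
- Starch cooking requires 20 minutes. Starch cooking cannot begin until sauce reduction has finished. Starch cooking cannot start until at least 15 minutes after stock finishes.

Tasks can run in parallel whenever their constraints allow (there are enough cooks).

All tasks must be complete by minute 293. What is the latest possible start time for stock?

48

To finish by minute 293, garnish prep (duration 20) must start no later than minute 273.
Plating setup must finish before garnish prep (must start by minute 273). With a 9-minute duration, plating setup must start by 273 − 9 = minute 264.
Starch cooking has several dependents: plating setup (must start by minute 264, minus 5-minute gap → minute 259); garnish prep (must start by minute 273). The earliest of those limits is minute 259, so starch cooking must start by 259 − 20 = minute 239.
Sauce reduction must finish in time for starch cooking (must start by minute 239); plating setup (must start by minute 264); garnish prep (must start by minute 273). The tightest is minute 239, so sauce reduction must start by 239 − 55 = minute 184.
The braise must finish before sauce reduction (must start by minute 184). With a 65-minute duration, the braise must start by 184 − 65 = minute 119.
For stock: the braise (must start by minute 119, minus 20-minute gap → minute 99); starch cooking (must start by minute 239, minus 15-minute gap → minute 224); plating setup (must start by minute 264). The most restrictive is minute 99; with a 51-minute duration, stock must start by minute 48.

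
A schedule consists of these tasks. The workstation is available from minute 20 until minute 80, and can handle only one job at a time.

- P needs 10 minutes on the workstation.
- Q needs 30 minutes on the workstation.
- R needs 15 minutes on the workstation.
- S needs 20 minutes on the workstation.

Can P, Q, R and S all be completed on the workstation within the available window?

The workstation window is 80 − 20 = 60 minutes.
Running back to back, the jobs need 10 + 30 + 15 + 20 = 75 minutes on the workstation.
Since 75 > 60, they cannot all fit.

No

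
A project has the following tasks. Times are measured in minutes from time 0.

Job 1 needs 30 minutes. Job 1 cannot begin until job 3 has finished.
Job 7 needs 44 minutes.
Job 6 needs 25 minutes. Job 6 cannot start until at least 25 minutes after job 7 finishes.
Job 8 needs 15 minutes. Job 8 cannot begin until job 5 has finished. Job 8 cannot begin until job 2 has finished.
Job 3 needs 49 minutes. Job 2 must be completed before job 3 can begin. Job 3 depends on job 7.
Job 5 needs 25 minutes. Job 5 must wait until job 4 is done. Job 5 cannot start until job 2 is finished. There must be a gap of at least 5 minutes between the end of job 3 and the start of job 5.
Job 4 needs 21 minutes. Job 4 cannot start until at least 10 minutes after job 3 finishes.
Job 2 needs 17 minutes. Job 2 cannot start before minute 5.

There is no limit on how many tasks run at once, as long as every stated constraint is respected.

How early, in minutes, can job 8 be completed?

164

Nothing blocks job 7, so it runs from minute 0 to minute 44.
After its own release at minute 5, job 2 can start at minute 5 and finishes at minute 22.
Job 3 cannot start until job 2 (finishes minute 22); job 7 (finishes minute 44). The controlling bound is minute 44, so job 3 finishes at 44 + 49 = minute 93.
Job 4 waits on job 3 (finishes minute 93, plus 10-minute gap → minute 103), so it starts at minute 103 and finishes at 103 + 21 = minute 124.
Job 5 cannot start until job 4 (finishes minute 124); job 2 (finishes minute 22); job 3 (finishes minute 93, plus 5-minute gap → minute 98). The controlling bound is minute 124, so job 5 finishes at 124 + 25 = minute 149.
Job 8 has to wait for job 5 (finishes minute 149); job 2 (finishes minute 22). The latest of these is minute 149, so job 8 runs minute 149 to 149 + 15 = minute 164.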